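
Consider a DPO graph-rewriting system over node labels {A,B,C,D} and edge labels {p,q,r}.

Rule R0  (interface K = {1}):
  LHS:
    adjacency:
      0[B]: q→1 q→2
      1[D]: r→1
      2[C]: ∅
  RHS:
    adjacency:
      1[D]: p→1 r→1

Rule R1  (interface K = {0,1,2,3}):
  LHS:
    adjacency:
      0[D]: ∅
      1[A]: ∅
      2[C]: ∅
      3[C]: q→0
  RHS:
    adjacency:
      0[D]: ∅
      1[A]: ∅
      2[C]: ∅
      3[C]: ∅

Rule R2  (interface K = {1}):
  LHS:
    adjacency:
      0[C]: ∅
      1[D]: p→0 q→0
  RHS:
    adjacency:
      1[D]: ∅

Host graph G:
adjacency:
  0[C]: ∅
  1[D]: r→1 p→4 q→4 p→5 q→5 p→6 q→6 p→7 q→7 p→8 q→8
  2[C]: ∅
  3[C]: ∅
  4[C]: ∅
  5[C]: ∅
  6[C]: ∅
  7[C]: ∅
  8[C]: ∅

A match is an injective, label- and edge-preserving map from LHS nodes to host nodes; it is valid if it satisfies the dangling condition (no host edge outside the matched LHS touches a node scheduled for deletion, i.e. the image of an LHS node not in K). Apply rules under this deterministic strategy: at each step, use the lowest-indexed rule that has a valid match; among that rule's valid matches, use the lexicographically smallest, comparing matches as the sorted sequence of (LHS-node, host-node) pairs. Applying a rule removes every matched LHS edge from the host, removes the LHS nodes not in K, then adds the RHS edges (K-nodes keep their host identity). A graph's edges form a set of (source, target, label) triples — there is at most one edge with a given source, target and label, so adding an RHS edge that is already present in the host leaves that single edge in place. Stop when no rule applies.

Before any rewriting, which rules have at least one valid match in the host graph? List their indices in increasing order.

Answer: [R2]

Steps:
R0: no valid match — LHS pattern not found
R1: no valid match — LHS pattern not found
R2: 5 valid matches — {0↦4, 1↦1}, {0↦5, 1↦1}, {0↦6, 1↦1} (+2 more)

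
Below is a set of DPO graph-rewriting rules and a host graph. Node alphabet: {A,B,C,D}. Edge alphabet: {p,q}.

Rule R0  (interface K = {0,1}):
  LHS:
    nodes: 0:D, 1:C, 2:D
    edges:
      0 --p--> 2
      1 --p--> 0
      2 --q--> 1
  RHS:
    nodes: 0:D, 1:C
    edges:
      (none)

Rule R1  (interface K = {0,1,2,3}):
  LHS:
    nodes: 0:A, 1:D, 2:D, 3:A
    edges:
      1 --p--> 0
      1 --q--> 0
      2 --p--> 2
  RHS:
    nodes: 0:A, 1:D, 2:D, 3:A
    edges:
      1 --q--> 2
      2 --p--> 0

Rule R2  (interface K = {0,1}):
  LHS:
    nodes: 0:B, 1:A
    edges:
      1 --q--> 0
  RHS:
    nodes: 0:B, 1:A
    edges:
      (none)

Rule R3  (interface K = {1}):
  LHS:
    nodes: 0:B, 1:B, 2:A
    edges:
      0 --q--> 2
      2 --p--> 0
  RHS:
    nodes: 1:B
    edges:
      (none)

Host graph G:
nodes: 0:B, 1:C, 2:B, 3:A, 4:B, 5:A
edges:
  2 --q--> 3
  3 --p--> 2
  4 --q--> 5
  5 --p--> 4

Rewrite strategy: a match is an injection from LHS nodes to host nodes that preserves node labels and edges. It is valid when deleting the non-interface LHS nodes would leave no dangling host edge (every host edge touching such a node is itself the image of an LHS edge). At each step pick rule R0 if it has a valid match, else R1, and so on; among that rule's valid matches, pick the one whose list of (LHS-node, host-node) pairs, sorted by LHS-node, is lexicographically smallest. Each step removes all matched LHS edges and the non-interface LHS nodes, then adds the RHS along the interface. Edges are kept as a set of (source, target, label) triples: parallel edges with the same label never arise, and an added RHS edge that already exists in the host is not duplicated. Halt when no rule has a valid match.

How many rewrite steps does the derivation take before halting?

start.  V:6 E:4  edges: 2-q->3 3-p->2 4-q->5 5-p->4
1. fire R3 via {0↦2, 1↦0, 2↦3}  →  V:4 E:2  edges: 4-q->5 5-p->4
2. fire R3 via {0↦4, 1↦0, 2↦5}  →  V:2 E:0  edges: ∅
halt: no rule applies after step 2

Answer: 2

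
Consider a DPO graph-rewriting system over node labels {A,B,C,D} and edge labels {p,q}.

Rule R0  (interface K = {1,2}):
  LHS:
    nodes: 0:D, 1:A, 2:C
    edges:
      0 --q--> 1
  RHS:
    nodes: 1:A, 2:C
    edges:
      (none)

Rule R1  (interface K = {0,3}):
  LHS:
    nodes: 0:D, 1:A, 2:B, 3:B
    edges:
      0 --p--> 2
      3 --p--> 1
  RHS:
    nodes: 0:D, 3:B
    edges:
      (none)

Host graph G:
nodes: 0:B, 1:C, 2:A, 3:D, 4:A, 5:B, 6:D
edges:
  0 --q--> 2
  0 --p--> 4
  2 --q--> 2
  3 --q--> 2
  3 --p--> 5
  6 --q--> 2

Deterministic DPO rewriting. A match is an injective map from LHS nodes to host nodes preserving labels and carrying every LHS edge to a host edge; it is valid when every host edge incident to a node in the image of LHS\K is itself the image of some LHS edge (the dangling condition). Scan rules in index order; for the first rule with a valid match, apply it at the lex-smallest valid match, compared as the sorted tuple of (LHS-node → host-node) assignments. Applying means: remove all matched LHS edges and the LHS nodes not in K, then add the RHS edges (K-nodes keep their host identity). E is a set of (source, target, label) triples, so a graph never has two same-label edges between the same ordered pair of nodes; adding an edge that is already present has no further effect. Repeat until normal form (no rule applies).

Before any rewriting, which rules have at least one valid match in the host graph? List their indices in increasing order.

R0: 1 valid match — {0↦6, 1↦2, 2↦1}
R1: 1 valid match — {0↦3, 1↦4, 2↦5, 3↦0}

Answer: [R0,R1]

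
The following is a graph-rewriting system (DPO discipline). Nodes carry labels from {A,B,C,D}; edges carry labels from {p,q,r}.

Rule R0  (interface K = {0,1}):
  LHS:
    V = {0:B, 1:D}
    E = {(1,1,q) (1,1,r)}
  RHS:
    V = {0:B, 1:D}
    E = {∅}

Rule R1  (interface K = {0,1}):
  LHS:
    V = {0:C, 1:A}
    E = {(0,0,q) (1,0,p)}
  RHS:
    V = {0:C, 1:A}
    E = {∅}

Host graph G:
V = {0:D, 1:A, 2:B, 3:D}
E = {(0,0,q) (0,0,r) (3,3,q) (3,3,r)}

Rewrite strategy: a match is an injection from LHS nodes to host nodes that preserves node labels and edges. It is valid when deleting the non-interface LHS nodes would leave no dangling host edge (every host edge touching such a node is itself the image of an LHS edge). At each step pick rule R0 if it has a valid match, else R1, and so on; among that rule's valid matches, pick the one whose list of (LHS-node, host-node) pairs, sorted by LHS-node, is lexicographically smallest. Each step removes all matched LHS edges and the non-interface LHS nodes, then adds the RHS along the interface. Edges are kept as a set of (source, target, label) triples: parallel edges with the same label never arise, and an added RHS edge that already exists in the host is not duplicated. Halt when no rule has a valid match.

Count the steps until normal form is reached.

initial: |V|=4 |E|=4  E = 0-q->0 0-r->0 3-q->3 3-r->3
step 1: apply R0 at {0↦2, 1↦0}  → |V|=4 |E|=2  E = 3-q->3 3-r->3
step 2: apply R0 at {0↦2, 1↦3}  → |V|=4 |E|=0  E = ∅
halt: no rule applies after step 2

Answer: 2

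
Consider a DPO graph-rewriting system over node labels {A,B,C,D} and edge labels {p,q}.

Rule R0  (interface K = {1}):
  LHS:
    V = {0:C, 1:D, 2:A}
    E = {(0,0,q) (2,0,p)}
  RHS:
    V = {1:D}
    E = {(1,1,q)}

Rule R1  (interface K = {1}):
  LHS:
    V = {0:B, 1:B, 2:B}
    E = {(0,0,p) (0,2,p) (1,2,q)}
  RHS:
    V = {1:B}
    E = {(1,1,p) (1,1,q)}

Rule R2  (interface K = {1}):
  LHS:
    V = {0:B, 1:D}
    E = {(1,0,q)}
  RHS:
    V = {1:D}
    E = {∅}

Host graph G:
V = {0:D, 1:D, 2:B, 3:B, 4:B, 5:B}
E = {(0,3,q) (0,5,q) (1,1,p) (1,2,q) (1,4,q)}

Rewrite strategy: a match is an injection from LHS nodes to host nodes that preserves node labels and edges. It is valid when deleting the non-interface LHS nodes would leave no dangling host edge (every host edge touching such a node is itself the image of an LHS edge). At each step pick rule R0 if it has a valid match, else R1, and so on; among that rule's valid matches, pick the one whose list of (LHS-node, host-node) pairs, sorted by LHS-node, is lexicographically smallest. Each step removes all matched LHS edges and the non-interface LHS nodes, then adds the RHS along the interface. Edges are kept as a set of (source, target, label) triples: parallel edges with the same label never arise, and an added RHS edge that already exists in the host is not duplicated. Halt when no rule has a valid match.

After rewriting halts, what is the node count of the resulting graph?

[0] host  ⇒  6 nodes, 5 edges  {0-q->3 0-q->5 1-p->1 1-q->2 1-q->4}
[1] R2 @ {0↦2, 1↦1}  ⇒  5 nodes, 4 edges  {0-q->3 0-q->5 1-p->1 1-q->4}
[2] R2 @ {0↦3, 1↦0}  ⇒  4 nodes, 3 edges  {0-q->5 1-p->1 1-q->4}
[3] R2 @ {0↦4, 1↦1}  ⇒  3 nodes, 2 edges  {0-q->5 1-p->1}
[4] R2 @ {0↦5, 1↦0}  ⇒  2 nodes, 1 edges  {1-p->1}
normal form: no rule applies after step 4
NF nodes: {0:D, 1:D}

Answer: 2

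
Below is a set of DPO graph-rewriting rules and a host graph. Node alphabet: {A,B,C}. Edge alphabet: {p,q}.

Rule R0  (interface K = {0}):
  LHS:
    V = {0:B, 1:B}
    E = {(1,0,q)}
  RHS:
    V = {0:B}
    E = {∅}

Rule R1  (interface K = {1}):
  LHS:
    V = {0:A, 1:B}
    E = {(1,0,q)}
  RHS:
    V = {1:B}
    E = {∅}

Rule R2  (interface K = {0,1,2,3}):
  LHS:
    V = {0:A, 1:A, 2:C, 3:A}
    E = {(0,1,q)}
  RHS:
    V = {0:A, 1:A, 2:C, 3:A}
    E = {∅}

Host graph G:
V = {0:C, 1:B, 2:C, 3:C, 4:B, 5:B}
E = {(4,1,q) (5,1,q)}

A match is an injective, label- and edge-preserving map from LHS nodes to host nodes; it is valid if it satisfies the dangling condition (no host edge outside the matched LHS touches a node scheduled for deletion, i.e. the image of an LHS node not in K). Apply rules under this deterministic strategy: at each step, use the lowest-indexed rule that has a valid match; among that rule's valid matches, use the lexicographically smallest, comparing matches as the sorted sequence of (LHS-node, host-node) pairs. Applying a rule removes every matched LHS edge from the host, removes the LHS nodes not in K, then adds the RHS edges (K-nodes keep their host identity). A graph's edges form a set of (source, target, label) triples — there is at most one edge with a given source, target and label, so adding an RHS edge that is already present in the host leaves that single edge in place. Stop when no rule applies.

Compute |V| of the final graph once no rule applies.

start.  V:6 E:2  edges: 4-q->1 5-q->1
1. fire R0 via {0↦1, 1↦4}  →  V:5 E:1  edges: 5-q->1
2. fire R0 via {0↦1, 1↦5}  →  V:4 E:0  edges: ∅
halt: no rule applies after step 2
NF nodes: {0:C, 1:B, 2:C, 3:C}

Answer: 4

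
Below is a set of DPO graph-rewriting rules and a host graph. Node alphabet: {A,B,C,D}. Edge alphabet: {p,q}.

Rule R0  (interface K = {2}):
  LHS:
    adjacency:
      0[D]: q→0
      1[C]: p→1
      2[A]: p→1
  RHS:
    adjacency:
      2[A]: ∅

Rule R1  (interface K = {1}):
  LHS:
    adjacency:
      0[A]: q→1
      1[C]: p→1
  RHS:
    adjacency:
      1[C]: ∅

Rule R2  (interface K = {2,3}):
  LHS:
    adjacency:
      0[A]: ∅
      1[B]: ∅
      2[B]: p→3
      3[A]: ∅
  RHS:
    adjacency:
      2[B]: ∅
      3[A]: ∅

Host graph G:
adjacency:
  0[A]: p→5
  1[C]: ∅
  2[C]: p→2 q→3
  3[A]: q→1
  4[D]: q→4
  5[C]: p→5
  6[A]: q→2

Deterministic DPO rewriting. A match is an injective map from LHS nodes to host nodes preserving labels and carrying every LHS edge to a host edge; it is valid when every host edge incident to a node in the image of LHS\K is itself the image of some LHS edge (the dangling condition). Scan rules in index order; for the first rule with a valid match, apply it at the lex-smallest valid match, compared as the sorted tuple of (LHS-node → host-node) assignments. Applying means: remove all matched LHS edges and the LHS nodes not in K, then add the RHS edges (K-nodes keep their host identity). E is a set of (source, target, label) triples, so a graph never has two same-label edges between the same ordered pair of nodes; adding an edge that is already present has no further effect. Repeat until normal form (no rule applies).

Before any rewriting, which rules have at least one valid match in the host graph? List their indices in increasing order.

R0: 1 valid match — {0↦4, 1↦5, 2↦0}
R1: 1 valid match — {0↦6, 1↦2}
R2: no valid match — LHS pattern not found

Answer: [R0,R1]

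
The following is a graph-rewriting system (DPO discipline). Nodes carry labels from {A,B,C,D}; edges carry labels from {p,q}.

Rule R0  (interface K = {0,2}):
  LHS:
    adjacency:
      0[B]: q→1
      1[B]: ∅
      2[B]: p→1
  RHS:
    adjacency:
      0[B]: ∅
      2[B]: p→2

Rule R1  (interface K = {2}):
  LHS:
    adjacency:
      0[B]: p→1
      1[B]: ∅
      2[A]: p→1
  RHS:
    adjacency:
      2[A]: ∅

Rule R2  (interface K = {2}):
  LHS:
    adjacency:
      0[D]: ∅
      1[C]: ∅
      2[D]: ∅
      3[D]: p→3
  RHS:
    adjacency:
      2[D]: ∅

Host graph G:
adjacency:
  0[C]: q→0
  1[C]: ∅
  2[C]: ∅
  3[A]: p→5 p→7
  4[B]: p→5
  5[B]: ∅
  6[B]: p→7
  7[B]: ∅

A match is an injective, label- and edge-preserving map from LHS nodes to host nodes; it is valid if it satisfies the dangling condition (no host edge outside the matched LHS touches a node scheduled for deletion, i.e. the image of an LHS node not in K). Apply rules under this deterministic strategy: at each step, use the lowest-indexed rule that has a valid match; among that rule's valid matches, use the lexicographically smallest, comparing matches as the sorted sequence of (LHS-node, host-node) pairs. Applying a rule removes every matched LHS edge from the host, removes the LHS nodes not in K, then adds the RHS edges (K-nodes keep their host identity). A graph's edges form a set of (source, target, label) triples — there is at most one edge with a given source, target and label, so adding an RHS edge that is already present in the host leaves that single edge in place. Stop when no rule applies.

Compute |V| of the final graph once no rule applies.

start.  V:8 E:5  edges: 0-q->0 3-p->5 3-p->7 4-p->5 6-p->7
1. fire R1 via {0↦4, 1↦5, 2↦3}  →  V:6 E:3  edges: 0-q->0 3-p->7 6-p->7
2. fire R1 via {0↦6, 1↦7, 2↦3}  →  V:4 E:1  edges: 0-q->0
final graph: no rule applies after step 2
NF nodes: {0:C, 1:C, 2:C, 3:A}

Answer: 4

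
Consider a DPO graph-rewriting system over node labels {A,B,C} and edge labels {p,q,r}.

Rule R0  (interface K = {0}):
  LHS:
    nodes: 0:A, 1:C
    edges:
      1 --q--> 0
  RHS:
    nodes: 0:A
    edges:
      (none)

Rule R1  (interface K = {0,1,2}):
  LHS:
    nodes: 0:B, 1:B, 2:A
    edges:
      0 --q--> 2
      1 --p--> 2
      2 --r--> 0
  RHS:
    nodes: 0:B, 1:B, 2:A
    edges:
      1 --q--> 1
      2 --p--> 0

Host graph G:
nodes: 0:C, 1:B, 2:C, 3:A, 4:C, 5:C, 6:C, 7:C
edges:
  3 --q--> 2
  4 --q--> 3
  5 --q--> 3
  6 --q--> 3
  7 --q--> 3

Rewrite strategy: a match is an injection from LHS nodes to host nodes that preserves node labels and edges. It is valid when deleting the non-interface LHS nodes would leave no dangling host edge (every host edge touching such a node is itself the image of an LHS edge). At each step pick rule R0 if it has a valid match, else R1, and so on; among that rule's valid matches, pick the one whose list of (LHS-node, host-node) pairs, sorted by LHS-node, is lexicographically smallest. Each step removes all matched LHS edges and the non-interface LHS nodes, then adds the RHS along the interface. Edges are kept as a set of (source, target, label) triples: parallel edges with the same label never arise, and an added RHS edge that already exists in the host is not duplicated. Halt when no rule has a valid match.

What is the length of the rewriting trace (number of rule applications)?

start.  V:8 E:5  edges: 3-q->2 4-q->3 5-q->3 6-q->3 7-q->3
1. fire R0 via {0↦3, 1↦4}  →  V:7 E:4  edges: 3-q->2 5-q->3 6-q->3 7-q->3
2. fire R0 via {0↦3, 1↦5}  →  V:6 E:3  edges: 3-q->2 6-q->3 7-q->3
3. fire R0 via {0↦3, 1↦6}  →  V:5 E:2  edges: 3-q->2 7-q->3
4. fire R0 via {0↦3, 1↦7}  →  V:4 E:1  edges: 3-q->2
normal form: no rule applies after step 4

Answer: 4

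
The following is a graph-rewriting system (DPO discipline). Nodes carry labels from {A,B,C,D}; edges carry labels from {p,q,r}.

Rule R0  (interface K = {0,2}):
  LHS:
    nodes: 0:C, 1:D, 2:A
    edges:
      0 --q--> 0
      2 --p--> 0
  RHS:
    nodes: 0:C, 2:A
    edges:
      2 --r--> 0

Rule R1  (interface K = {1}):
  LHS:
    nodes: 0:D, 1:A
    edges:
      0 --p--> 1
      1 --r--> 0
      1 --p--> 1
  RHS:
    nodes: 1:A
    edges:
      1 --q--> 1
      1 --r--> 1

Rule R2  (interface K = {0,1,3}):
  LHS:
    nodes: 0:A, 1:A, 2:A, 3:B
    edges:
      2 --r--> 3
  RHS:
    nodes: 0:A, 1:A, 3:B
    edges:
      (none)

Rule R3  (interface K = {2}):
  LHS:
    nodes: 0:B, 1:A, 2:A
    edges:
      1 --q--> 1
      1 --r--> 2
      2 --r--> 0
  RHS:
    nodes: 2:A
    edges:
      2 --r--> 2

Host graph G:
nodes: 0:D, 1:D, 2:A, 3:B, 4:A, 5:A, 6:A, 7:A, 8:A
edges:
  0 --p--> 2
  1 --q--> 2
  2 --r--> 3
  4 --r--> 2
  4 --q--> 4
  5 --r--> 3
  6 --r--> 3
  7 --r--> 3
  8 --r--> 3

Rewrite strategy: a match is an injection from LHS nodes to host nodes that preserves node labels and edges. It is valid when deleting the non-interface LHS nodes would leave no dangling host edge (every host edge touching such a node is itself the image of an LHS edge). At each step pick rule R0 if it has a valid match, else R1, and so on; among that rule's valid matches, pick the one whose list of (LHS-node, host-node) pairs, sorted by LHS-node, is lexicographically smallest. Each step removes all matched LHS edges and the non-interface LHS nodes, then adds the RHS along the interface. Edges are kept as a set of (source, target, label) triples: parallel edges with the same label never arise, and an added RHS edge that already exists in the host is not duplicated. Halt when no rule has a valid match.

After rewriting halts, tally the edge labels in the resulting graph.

initial: |V|=9 |E|=9  E = 0-p->2 1-q->2 2-r->3 4-r->2 4-q->4 5-r->3 6-r->3 7-r->3 8-r->3
step 1: apply R2 at {0↦2, 1↦4, 2↦5, 3↦3}  → |V|=8 |E|=8  E = 0-p->2 1-q->2 2-r->3 4-r->2 4-q->4 6-r->3 7-r->3 8-r->3
step 2: apply R2 at {0↦2, 1↦4, 2↦6, 3↦3}  → |V|=7 |E|=7  E = 0-p->2 1-q->2 2-r->3 4-r->2 4-q->4 7-r->3 8-r->3
step 3: apply R2 at {0↦2, 1↦4, 2↦7, 3↦3}  → |V|=6 |E|=6  E = 0-p->2 1-q->2 2-r->3 4-r->2 4-q->4 8-r->3
step 4: apply R2 at {0↦2, 1↦4, 2↦8, 3↦3}  → |V|=5 |E|=5  E = 0-p->2 1-q->2 2-r->3 4-r->2 4-q->4
step 5: apply R3 at {0↦3, 1↦4, 2↦2}  → |V|=3 |E|=3  E = 0-p->2 1-q->2 2-r->2
halt: no rule applies after step 5
NF edges: [(0, 2, 'p'), (1, 2, 'q'), (2, 2, 'r')]

Answer: p:1 q:1 r:1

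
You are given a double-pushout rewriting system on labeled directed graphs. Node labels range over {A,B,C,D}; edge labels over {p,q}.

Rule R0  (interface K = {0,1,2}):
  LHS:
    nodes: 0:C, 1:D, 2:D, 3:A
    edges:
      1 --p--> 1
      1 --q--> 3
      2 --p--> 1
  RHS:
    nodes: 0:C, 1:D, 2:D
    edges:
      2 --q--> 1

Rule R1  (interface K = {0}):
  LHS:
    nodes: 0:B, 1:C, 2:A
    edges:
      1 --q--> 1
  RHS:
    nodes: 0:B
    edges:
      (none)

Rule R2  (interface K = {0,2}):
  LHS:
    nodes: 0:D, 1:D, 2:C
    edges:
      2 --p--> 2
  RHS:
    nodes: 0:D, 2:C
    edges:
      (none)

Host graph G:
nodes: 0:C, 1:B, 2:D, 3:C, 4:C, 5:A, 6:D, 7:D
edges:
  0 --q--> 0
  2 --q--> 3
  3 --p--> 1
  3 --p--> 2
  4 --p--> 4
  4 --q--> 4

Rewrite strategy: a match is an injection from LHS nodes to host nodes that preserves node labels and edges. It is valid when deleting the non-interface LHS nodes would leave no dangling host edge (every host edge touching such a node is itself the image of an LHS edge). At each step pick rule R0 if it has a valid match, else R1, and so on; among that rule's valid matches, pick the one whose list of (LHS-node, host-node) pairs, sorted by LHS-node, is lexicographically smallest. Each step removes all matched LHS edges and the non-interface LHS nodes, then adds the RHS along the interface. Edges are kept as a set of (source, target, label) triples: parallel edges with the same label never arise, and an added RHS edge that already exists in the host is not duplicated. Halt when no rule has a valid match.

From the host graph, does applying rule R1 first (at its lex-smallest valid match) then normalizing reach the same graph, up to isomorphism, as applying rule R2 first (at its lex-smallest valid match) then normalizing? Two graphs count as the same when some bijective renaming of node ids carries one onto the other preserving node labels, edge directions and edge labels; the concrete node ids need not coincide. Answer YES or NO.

branch R1-first: apply at {0↦1, 1↦0, 2↦5} → |E|=5, then 1 more step(s) → NF |V|=5 |E|=4 V={1:B, 2:D, 3:C, 4:C, 7:D} E=2-q->3 3-p->1 3-p->2 4-q->4
branch R2-first: apply at {0↦2, 1↦6, 2↦4} → |E|=5, then 1 more step(s) → NF |V|=5 |E|=4 V={1:B, 2:D, 3:C, 4:C, 7:D} E=2-q->3 3-p->1 3-p->2 4-q->4
graphs isomorphic (equal up to label-preserving node renaming)

Answer: YES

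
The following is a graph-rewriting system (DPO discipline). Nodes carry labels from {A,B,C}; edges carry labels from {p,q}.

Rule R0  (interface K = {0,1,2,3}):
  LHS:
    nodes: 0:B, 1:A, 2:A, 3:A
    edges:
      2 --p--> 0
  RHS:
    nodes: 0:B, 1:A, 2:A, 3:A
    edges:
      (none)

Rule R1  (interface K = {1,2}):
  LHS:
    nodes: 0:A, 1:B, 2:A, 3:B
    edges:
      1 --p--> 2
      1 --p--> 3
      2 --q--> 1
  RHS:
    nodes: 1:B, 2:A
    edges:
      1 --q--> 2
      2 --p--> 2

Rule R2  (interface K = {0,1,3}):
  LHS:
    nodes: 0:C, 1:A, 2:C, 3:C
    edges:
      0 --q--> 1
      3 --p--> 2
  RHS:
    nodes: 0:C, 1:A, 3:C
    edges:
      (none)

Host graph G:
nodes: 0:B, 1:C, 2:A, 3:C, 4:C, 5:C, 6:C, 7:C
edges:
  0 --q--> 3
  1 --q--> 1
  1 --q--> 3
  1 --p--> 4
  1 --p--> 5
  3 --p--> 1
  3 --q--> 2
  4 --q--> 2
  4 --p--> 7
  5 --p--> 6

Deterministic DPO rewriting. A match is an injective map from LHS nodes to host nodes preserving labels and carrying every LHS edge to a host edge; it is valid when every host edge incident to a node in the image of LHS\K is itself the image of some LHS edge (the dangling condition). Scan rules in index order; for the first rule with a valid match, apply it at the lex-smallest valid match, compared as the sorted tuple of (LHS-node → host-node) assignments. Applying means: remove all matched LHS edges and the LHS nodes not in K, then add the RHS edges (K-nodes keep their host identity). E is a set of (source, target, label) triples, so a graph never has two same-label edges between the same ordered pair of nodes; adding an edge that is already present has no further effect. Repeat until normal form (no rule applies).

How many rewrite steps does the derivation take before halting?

initial: |V|=8 |E|=10  E = 0-q->3 1-q->1 1-q->3 1-p->4 1-p->5 3-p->1 3-q->2 4-q->2 4-p->7 5-p->6
step 1: apply R2 at {0↦3, 1↦2, 2↦6, 3↦5}  → |V|=7 |E|=8  E = 0-q->3 1-q->1 1-q->3 1-p->4 1-p->5 3-p->1 4-q->2 4-p->7
step 2: apply R2 at {0↦4, 1↦2, 2↦5, 3↦1}  → |V|=6 |E|=6  E = 0-q->3 1-q->1 1-q->3 1-p->4 3-p->1 4-p->7
normal form: no rule applies after step 2

Answer: 2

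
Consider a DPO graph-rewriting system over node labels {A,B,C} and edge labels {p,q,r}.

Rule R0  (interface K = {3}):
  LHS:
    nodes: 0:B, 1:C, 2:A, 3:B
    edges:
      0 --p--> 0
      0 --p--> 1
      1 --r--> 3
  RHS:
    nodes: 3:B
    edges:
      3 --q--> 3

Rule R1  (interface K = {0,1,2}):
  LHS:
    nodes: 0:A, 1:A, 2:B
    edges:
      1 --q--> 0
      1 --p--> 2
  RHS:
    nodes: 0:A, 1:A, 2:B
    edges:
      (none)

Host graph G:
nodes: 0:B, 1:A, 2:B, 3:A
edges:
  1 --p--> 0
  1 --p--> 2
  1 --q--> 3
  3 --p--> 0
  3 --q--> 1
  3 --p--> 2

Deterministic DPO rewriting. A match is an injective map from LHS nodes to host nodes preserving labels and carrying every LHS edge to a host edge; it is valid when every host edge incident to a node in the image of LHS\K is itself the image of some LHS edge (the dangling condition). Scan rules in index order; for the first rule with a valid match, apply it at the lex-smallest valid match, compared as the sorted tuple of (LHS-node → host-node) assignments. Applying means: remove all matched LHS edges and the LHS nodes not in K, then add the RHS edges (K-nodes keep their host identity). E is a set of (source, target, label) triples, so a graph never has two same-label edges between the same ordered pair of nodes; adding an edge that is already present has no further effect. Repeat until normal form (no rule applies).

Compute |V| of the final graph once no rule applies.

start.  V:4 E:6  edges: 1-p->0 1-p->2 1-q->3 3-p->0 3-q->1 3-p->2
1. fire R1 via {0↦1, 1↦3, 2↦0}  →  V:4 E:4  edges: 1-p->0 1-p->2 1-q->3 3-p->2
2. fire R1 via {0↦3, 1↦1, 2↦0}  →  V:4 E:2  edges: 1-p->2 3-p->2
halt: no rule applies after step 2
NF nodes: {0:B, 1:A, 2:B, 3:A}

Answer: 4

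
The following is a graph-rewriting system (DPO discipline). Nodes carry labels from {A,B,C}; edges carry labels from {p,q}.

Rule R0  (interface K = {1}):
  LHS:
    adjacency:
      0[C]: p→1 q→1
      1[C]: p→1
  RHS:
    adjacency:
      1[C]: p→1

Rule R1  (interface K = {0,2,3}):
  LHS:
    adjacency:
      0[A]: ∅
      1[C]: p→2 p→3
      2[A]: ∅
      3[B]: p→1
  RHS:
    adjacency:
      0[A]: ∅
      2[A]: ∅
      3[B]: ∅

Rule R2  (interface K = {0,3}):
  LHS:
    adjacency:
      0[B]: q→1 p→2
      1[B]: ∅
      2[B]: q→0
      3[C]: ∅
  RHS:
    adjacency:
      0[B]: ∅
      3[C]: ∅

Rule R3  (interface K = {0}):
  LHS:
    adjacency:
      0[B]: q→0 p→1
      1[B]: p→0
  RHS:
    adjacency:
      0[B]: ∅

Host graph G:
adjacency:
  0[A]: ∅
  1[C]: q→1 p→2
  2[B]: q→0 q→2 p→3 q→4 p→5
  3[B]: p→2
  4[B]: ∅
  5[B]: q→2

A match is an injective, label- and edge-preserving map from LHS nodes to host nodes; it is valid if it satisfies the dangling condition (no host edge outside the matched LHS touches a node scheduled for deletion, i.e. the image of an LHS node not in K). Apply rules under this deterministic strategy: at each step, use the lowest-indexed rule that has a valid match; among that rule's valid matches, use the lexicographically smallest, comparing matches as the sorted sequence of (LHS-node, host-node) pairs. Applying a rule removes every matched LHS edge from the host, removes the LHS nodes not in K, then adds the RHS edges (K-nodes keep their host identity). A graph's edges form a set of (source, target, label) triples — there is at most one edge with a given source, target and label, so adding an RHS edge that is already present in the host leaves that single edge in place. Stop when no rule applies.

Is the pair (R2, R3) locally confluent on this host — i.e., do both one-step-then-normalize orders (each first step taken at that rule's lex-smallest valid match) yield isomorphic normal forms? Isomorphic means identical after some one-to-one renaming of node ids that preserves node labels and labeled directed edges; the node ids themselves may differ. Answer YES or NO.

Answer: YES

Steps:
branch R2-first: apply at {0↦2, 1↦4, 2↦5, 3↦1} → |E|=6, then 1 more step(s) → NF |V|=3 |E|=3 V={0:A, 1:C, 2:B} E=1-q->1 1-p->2 2-q->0
branch R3-first: apply at {0↦2, 1↦3} → |E|=6, then 1 more step(s) → NF |V|=3 |E|=3 V={0:A, 1:C, 2:B} E=1-q->1 1-p->2 2-q->0
graphs isomorphic (equal up to label-preserving node renaming)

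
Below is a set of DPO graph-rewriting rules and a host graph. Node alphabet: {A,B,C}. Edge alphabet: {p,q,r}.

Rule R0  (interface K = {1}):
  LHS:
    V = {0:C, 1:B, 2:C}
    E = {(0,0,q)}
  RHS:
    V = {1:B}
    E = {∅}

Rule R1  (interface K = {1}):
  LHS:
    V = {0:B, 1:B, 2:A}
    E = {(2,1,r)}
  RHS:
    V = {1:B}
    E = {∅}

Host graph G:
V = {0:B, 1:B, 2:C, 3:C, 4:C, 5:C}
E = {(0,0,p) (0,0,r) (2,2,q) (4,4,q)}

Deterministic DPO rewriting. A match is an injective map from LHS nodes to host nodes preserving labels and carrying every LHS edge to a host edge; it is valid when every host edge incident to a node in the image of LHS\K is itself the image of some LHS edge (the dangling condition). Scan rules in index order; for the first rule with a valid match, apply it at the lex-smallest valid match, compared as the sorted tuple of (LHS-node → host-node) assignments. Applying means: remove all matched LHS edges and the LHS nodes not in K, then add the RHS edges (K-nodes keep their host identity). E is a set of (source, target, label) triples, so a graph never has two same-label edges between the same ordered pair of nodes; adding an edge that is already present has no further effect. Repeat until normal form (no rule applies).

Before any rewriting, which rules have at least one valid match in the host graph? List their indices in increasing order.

Answer: [R0]

Derivation:
R0: 8 valid matches — {0↦2, 1↦0, 2↦3}, {0↦2, 1↦0, 2↦5}, {0↦2, 1↦1, 2↦3} (+5 more)
R1: no valid match — LHS pattern not found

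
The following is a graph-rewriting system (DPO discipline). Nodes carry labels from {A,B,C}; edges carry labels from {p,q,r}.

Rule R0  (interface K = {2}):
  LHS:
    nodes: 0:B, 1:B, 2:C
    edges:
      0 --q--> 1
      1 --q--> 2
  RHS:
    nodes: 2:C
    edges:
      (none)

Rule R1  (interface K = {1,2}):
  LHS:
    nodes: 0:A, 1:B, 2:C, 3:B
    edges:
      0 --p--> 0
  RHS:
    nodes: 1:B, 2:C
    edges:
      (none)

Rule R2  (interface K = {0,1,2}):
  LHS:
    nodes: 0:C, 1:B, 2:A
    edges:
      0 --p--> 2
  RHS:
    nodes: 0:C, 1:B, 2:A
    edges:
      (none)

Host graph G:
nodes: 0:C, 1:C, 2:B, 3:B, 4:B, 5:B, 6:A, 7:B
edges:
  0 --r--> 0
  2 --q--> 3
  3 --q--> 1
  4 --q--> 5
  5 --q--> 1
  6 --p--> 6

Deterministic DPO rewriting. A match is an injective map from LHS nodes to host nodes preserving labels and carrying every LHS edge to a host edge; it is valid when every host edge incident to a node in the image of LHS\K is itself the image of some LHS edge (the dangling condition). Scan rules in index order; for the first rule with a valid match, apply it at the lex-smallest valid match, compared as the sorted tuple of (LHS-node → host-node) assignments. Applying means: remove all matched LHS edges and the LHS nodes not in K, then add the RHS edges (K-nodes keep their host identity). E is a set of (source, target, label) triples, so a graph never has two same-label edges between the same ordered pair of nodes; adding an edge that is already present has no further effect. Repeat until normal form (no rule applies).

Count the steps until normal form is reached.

Answer: 2

Rewrite trace:
initial: |V|=8 |E|=6  E = 0-r->0 2-q->3 3-q->1 4-q->5 5-q->1 6-p->6
step 1: apply R0 at {0↦2, 1↦3, 2↦1}  → |V|=6 |E|=4  E = 0-r->0 4-q->5 5-q->1 6-p->6
step 2: apply R0 at {0↦4, 1↦5, 2↦1}  → |V|=4 |E|=2  E = 0-r->0 6-p->6
final graph: no rule applies after step 2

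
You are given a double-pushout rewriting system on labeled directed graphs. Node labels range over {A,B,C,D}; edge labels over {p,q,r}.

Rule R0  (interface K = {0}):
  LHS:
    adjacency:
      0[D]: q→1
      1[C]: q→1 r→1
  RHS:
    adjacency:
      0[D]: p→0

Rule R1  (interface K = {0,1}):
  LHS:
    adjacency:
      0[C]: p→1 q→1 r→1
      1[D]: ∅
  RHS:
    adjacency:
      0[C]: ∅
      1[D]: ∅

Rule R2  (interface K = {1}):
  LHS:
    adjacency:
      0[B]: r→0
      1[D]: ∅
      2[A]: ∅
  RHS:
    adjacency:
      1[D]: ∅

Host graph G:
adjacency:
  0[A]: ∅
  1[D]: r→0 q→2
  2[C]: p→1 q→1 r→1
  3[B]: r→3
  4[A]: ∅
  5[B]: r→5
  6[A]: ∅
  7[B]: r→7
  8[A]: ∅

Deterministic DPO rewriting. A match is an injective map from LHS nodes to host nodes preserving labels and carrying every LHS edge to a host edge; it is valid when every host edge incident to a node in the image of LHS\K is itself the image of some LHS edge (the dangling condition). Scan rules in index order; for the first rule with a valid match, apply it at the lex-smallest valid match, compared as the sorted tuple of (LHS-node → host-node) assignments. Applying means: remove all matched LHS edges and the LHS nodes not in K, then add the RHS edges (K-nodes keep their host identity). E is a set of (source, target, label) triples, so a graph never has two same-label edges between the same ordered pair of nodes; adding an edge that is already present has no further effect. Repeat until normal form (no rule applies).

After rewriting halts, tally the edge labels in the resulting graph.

Answer: q:1 r:1

Steps:
[0] host  ⇒  9 nodes, 8 edges  {1-r->0 1-q->2 2-p->1 2-q->1 2-r->1 3-r->3 5-r->5 7-r->7}
[1] R1 @ {0↦2, 1↦1}  ⇒  9 nodes, 5 edges  {1-r->0 1-q->2 3-r->3 5-r->5 7-r->7}
[2] R2 @ {0↦3, 1↦1, 2↦4}  ⇒  7 nodes, 4 edges  {1-r->0 1-q->2 5-r->5 7-r->7}
[3] R2 @ {0↦5, 1↦1, 2↦6}  ⇒  5 nodes, 3 edges  {1-r->0 1-q->2 7-r->7}
[4] R2 @ {0↦7, 1↦1, 2↦8}  ⇒  3 nodes, 2 edges  {1-r->0 1-q->2}
final graph: no rule applies after step 4
NF edges: [(1, 0, 'r'), (1, 2, 'q')]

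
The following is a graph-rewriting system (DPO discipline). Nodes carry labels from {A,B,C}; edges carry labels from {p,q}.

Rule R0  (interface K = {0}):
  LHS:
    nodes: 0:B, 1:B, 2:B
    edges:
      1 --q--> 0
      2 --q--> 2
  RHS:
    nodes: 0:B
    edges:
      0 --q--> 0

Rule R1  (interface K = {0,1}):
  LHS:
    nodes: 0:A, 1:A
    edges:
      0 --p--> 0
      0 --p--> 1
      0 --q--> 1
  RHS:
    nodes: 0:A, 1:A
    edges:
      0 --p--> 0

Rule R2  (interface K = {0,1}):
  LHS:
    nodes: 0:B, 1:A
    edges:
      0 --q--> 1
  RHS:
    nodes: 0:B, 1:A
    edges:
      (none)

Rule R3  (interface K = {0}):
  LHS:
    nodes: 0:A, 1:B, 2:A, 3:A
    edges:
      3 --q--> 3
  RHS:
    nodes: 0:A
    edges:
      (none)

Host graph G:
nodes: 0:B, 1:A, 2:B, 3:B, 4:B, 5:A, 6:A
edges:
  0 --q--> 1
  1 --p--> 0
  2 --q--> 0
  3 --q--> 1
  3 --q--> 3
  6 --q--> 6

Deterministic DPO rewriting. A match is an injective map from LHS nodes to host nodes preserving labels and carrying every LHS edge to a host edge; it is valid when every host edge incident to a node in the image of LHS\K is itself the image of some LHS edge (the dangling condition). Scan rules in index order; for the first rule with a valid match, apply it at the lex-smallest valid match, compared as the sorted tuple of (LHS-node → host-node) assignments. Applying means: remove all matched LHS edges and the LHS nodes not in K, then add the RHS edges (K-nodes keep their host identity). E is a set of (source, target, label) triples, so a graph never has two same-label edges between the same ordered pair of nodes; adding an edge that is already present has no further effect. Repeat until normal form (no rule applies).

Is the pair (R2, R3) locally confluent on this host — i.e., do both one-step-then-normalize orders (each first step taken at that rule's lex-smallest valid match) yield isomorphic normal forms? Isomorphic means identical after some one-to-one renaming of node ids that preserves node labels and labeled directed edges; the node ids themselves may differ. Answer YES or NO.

branch R2-first: apply at {0↦0, 1↦1} → |E|=5, then 3 more step(s) → NF |V|=2 |E|=2 V={0:B, 1:A} E=0-q->0 1-p->0
branch R3-first: apply at {0↦1, 1↦4, 2↦5, 3↦6} → |E|=5, then 3 more step(s) → NF |V|=2 |E|=2 V={0:B, 1:A} E=0-q->0 1-p->0
graphs isomorphic (equal up to label-preserving node renaming)

Answer: YES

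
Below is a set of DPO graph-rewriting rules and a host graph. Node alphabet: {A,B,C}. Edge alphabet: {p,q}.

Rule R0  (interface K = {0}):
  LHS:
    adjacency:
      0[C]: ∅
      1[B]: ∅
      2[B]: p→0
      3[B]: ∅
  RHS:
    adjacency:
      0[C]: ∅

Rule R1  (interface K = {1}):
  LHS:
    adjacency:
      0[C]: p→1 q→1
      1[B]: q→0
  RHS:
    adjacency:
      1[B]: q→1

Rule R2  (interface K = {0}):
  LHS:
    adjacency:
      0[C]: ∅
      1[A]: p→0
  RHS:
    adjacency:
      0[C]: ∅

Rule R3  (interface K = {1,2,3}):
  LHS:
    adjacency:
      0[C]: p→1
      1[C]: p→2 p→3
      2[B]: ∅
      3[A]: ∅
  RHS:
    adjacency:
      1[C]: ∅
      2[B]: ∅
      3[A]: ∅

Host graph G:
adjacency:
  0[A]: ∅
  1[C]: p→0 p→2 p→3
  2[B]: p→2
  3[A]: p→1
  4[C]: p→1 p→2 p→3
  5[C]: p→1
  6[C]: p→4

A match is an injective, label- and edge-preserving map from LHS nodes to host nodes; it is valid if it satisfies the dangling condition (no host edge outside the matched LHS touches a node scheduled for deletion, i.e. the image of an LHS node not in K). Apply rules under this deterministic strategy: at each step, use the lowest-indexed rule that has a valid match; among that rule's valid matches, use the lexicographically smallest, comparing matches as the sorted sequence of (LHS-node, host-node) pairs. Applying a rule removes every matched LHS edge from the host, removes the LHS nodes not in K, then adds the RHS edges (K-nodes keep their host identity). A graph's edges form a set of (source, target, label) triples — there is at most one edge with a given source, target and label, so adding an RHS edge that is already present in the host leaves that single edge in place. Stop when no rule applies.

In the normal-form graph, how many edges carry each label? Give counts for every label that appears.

start.  V:7 E:10  edges: 1-p->0 1-p->2 1-p->3 2-p->2 3-p->1 4-p->1 4-p->2 4-p->3 5-p->1 6-p->4
1. fire R3 via {0↦5, 1↦1, 2↦2, 3↦0}  →  V:6 E:7  edges: 1-p->3 2-p->2 3-p->1 4-p->1 4-p->2 4-p->3 6-p->4
2. fire R3 via {0↦6, 1↦4, 2↦2, 3↦3}  →  V:5 E:4  edges: 1-p->3 2-p->2 3-p->1 4-p->1
final graph: no rule applies after step 2
NF edges: [(1, 3, 'p'), (2, 2, 'p'), (3, 1, 'p'), (4, 1, 'p')]

Answer: p:4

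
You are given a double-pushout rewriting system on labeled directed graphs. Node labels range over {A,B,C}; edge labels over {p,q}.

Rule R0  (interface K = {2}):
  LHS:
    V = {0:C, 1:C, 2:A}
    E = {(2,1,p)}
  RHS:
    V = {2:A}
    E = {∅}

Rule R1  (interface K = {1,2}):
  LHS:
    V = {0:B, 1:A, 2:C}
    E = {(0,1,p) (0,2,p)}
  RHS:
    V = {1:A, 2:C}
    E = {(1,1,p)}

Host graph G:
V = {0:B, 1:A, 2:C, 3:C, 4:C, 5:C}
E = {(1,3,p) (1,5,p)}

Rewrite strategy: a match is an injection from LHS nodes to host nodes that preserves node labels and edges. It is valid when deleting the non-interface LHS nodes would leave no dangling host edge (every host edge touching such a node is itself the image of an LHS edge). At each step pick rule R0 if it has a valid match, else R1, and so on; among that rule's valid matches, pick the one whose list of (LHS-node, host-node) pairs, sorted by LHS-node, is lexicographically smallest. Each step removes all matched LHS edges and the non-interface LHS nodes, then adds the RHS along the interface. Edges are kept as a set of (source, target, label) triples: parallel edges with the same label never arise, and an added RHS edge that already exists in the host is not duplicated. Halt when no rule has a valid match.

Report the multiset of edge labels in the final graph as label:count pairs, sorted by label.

Answer: (no edges)

Steps:
[0] host  ⇒  6 nodes, 2 edges  {1-p->3 1-p->5}
[1] R0 @ {0↦2, 1↦3, 2↦1}  ⇒  4 nodes, 1 edges  {1-p->5}
[2] R0 @ {0↦4, 1↦5, 2↦1}  ⇒  2 nodes, 0 edges  {∅}
halt: no rule applies after step 2
NF edges: []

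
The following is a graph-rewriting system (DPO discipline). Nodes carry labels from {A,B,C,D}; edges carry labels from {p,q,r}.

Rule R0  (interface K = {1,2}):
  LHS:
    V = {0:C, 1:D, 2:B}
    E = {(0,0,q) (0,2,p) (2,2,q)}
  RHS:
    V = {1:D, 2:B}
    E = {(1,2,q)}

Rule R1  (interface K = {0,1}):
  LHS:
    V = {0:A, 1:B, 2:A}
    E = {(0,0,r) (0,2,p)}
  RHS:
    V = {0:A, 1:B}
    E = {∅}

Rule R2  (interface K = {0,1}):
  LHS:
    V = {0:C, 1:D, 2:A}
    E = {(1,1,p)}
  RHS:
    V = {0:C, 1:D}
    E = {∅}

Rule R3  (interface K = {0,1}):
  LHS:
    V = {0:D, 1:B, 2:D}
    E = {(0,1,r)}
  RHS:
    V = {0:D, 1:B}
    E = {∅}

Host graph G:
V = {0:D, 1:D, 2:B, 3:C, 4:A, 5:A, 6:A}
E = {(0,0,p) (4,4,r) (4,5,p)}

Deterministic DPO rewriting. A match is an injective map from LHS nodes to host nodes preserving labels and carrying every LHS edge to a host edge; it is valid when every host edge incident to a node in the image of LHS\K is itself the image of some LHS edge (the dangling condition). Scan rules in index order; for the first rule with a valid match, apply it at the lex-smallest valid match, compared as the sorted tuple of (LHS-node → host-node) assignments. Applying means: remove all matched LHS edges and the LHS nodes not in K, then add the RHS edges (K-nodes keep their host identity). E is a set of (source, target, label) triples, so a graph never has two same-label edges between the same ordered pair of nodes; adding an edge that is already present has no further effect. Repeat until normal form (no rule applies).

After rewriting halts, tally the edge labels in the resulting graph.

Answer: (no edges)

Steps:
[0] host  ⇒  7 nodes, 3 edges  {0-p->0 4-r->4 4-p->5}
[1] R1 @ {0↦4, 1↦2, 2↦5}  ⇒  6 nodes, 1 edges  {0-p->0}
[2] R2 @ {0↦3, 1↦0, 2↦4}  ⇒  5 nodes, 0 edges  {∅}
halt: no rule applies after step 2
NF edges: []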